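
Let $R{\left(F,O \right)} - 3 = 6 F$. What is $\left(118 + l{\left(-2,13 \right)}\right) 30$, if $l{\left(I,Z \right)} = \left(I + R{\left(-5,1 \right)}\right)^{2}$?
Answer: $28770$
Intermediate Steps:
$R{\left(F,O \right)} = 3 + 6 F$
$l{\left(I,Z \right)} = \left(-27 + I\right)^{2}$ ($l{\left(I,Z \right)} = \left(I + \left(3 + 6 \left(-5\right)\right)\right)^{2} = \left(I + \left(3 - 30\right)\right)^{2} = \left(I - 27\right)^{2} = \left(-27 + I\right)^{2}$)
$\left(118 + l{\left(-2,13 \right)}\right) 30 = \left(118 + \left(-27 - 2\right)^{2}\right) 30 = \left(118 + \left(-29\right)^{2}\right) 30 = \left(118 + 841\right) 30 = 959 \cdot 30 = 28770$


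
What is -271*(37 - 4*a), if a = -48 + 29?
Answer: -30623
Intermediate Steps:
a = -19
-271*(37 - 4*a) = -271*(37 - 4*(-19)) = -271*(37 + 76) = -271*113 = -30623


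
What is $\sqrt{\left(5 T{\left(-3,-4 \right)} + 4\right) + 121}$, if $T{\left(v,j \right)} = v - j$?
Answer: $\sqrt{130} \approx 11.402$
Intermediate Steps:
$\sqrt{\left(5 T{\left(-3,-4 \right)} + 4\right) + 121} = \sqrt{\left(5 \left(-3 - -4\right) + 4\right) + 121} = \sqrt{\left(5 \left(-3 + 4\right) + 4\right) + 121} = \sqrt{\left(5 \cdot 1 + 4\right) + 121} = \sqrt{\left(5 + 4\right) + 121} = \sqrt{9 + 121} = \sqrt{130}$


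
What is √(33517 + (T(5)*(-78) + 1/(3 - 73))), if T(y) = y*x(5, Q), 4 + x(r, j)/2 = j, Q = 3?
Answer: √168055230/70 ≈ 185.19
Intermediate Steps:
x(r, j) = -8 + 2*j
T(y) = -2*y (T(y) = y*(-8 + 2*3) = y*(-8 + 6) = y*(-2) = -2*y)
√(33517 + (T(5)*(-78) + 1/(3 - 73))) = √(33517 + (-2*5*(-78) + 1/(3 - 73))) = √(33517 + (-10*(-78) + 1/(-70))) = √(33517 + (780 - 1/70)) = √(33517 + 54599/70) = √(2400789/70) = √168055230/70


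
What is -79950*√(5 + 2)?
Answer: -79950*√7 ≈ -2.1153e+5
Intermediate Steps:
-79950*√(5 + 2) = -79950*√7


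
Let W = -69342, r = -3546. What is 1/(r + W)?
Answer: -1/72888 ≈ -1.3720e-5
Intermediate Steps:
1/(r + W) = 1/(-3546 - 69342) = 1/(-72888) = -1/72888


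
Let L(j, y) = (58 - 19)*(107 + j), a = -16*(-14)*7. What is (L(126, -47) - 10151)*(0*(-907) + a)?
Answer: -1668352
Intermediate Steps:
a = 1568 (a = 224*7 = 1568)
L(j, y) = 4173 + 39*j (L(j, y) = 39*(107 + j) = 4173 + 39*j)
(L(126, -47) - 10151)*(0*(-907) + a) = ((4173 + 39*126) - 10151)*(0*(-907) + 1568) = ((4173 + 4914) - 10151)*(0 + 1568) = (9087 - 10151)*1568 = -1064*1568 = -1668352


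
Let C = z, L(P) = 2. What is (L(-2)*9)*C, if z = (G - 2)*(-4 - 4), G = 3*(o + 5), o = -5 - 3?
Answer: 1584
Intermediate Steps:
o = -8
G = -9 (G = 3*(-8 + 5) = 3*(-3) = -9)
z = 88 (z = (-9 - 2)*(-4 - 4) = -11*(-8) = 88)
C = 88
(L(-2)*9)*C = (2*9)*88 = 18*88 = 1584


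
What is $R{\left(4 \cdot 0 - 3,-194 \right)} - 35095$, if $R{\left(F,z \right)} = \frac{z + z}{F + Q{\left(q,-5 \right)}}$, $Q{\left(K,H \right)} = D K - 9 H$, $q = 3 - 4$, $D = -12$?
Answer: $- \frac{947759}{27} \approx -35102.0$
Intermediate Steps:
$q = -1$ ($q = 3 - 4 = -1$)
$Q{\left(K,H \right)} = - 12 K - 9 H$
$R{\left(F,z \right)} = \frac{2 z}{57 + F}$ ($R{\left(F,z \right)} = \frac{z + z}{F - -57} = \frac{2 z}{F + \left(12 + 45\right)} = \frac{2 z}{F + 57} = \frac{2 z}{57 + F}$)
$R{\left(4 \cdot 0 - 3,-194 \right)} - 35095 = 2 \left(-194\right) \frac{1}{57 + \left(4 \cdot 0 - 3\right)} - 35095 = 2 \left(-194\right) \frac{1}{57 + \left(0 - 3\right)} - 35095 = 2 \left(-194\right) \frac{1}{57 - 3} - 35095 = 2 \left(-194\right) \frac{1}{54} - 35095 = - \frac{194}{27} - 35095 = - \frac{947759}{27}$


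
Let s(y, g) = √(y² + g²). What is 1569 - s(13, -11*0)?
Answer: 1556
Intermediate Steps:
s(y, g) = √(g² + y²)
1569 - s(13, -11*0) = 1569 - √((-11*0)² + 13²) = 1569 - √(0² + 169) = 1569 - √(0 + 169) = 1569 - √169 = 1569 - 1*13 = 1569 - 13 = 1556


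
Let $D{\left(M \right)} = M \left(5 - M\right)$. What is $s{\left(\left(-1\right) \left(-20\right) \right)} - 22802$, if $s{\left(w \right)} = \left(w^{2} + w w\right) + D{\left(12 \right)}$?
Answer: $-22086$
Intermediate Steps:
$s{\left(w \right)} = -84 + 2 w^{2}$ ($s{\left(w \right)} = \left(w^{2} + w w\right) + 12 \left(5 - 12\right) = \left(w^{2} + w^{2}\right) + 12 \left(5 - 12\right) = 2 w^{2} + 12 \left(-7\right) = 2 w^{2} - 84 = -84 + 2 w^{2}$)
$s{\left(\left(-1\right) \left(-20\right) \right)} - 22802 = \left(-84 + 2 \left(\left(-1\right) \left(-20\right)\right)^{2}\right) - 22802 = \left(-84 + 2 \cdot 20^{2}\right) - 22802 = \left(-84 + 2 \cdot 400\right) - 22802 = \left(-84 + 800\right) - 22802 = 716 - 22802 = -22086$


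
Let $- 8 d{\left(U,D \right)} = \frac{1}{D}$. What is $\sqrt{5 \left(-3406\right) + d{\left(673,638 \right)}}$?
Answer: $\frac{i \sqrt{27727837599}}{1276} \approx 130.5 i$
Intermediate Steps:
$d{\left(U,D \right)} = - \frac{1}{8 D}$
$\sqrt{5 \left(-3406\right) + d{\left(673,638 \right)}} = \sqrt{5 \left(-3406\right) - \frac{1}{8 \cdot 638}} = \sqrt{-17030 - \frac{1}{5104}} = \sqrt{- \frac{86921121}{5104}} = \frac{i \sqrt{27727837599}}{1276}$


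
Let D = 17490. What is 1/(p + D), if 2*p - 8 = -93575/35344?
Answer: 70688/1236522297 ≈ 5.7167e-5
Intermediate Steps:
p = 189177/70688 (p = 4 + (-93575/35344)/2 = 4 + (-93575*1/35344)/2 = 4 + (½)*(-93575/35344) = 4 - 93575/70688 = 189177/70688 ≈ 2.6762)
1/(p + D) = 1/(189177/70688 + 17490) = 1/(1236522297/70688) = 70688/1236522297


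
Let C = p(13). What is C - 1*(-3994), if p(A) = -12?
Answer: 3982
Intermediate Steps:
C = -12
C - 1*(-3994) = -12 - 1*(-3994) = -12 + 3994 = 3982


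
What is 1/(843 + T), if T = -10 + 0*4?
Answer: 1/833 ≈ 0.0012005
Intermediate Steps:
T = -10 (T = -10 + 0 = -10)
1/(843 + T) = 1/(843 - 10) = 1/833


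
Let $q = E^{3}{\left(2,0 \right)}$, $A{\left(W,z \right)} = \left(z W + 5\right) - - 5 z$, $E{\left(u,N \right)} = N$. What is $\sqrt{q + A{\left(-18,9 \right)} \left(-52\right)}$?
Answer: $8 \sqrt{91} \approx 76.315$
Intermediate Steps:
$A{\left(W,z \right)} = 5 + 5 z + W z$ ($A{\left(W,z \right)} = \left(W z + 5\right) + 5 z = \left(5 + W z\right) + 5 z = 5 + 5 z + W z$)
$q = 0$ ($q = 0^{3} = 0$)
$\sqrt{q + A{\left(-18,9 \right)} \left(-52\right)} = \sqrt{0 + \left(5 + 5 \cdot 9 - 162\right) \left(-52\right)} = \sqrt{0 + \left(5 + 45 - 162\right) \left(-52\right)} = \sqrt{0 - -5824} = \sqrt{0 + 5824} = \sqrt{5824} = 8 \sqrt{91}$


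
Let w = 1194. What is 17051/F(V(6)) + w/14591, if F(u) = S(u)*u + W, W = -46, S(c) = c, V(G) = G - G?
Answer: -248736217/671186 ≈ -370.59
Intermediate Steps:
V(G) = 0
F(u) = -46 + u**2 (F(u) = u*u - 46 = u**2 - 46 = -46 + u**2)
17051/F(V(6)) + w/14591 = 17051/(-46 + 0**2) + 1194/14591 = 17051/(-46 + 0) + 1194*(1/14591) = 17051/(-46) + 1194/14591 = 17051*(-1/46) + 1194/14591 = -17051/46 + 1194/14591 = -248736217/671186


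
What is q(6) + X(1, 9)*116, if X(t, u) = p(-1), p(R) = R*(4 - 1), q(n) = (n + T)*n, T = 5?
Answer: -282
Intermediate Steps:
q(n) = n*(5 + n) (q(n) = (n + 5)*n = (5 + n)*n = n*(5 + n))
p(R) = 3*R (p(R) = R*3 = 3*R)
X(t, u) = -3 (X(t, u) = 3*(-1) = -3)
q(6) + X(1, 9)*116 = 6*(5 + 6) - 3*116 = 6*11 - 348 = 66 - 348 = -282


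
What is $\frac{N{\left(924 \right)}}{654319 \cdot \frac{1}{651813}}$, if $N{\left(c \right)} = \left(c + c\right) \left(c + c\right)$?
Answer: $\frac{2226009183552}{654319} \approx 3.402 \cdot 10^{6}$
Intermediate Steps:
$N{\left(c \right)} = 4 c^{2}$ ($N{\left(c \right)} = 2 c 2 c = 4 c^{2}$)
$\frac{N{\left(924 \right)}}{654319 \cdot \frac{1}{651813}} = \frac{4 \cdot 924^{2}}{654319 \cdot \frac{1}{651813}} = \frac{4 \cdot 853776}{654319 \cdot \frac{1}{651813}} = \frac{3415104}{\frac{654319}{651813}} = 3415104 \cdot \frac{651813}{654319} = \frac{2226009183552}{654319}$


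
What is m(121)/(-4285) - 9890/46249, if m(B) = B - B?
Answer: -9890/46249 ≈ -0.21384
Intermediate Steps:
m(B) = 0
m(121)/(-4285) - 9890/46249 = 0/(-4285) - 9890/46249 = 0*(-1/4285) - 9890*1/46249 = 0 - 9890/46249 = -9890/46249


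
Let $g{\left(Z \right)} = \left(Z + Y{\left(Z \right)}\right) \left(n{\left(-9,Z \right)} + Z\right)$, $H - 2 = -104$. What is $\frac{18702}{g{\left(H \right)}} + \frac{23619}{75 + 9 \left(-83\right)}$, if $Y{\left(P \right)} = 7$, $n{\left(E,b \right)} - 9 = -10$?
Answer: $- \frac{72848057}{2191840} \approx -33.236$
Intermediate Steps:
$H = -102$ ($H = 2 - 104 = -102$)
$n{\left(E,b \right)} = -1$ ($n{\left(E,b \right)} = 9 - 10 = -1$)
$g{\left(Z \right)} = \left(-1 + Z\right) \left(7 + Z\right)$ ($g{\left(Z \right)} = \left(Z + 7\right) \left(-1 + Z\right) = \left(7 + Z\right) \left(-1 + Z\right) = \left(-1 + Z\right) \left(7 + Z\right)$)
$\frac{18702}{g{\left(H \right)}} + \frac{23619}{75 + 9 \left(-83\right)} = \frac{18702}{-7 + \left(-102\right)^{2} + 6 \left(-102\right)} + \frac{23619}{75 + 9 \left(-83\right)} = \frac{18702}{-7 + 10404 - 612} + \frac{23619}{75 - 747} = \frac{18702}{9785} + \frac{23619}{-672} = 18702 \cdot \frac{1}{9785} + 23619 \left(- \frac{1}{672}\right) = \frac{18702}{9785} - \frac{7873}{224} = - \frac{72848057}{2191840}$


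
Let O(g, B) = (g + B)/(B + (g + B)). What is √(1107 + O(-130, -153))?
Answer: √52639915/218 ≈ 33.281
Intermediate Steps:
O(g, B) = (B + g)/(g + 2*B) (O(g, B) = (B + g)/(B + (B + g)) = (B + g)/(g + 2*B))
√(1107 + O(-130, -153)) = √(1107 + (-153 - 130)/(-130 + 2*(-153))) = √(1107 - 283/(-130 - 306)) = √(1107 - 283/(-436)) = √(1107 - 1/436*(-283)) = √(1107 + 283/436) = √(482935/436) = √52639915/218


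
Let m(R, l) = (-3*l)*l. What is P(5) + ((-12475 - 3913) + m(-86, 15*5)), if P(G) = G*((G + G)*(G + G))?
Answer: -32763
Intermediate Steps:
m(R, l) = -3*l²
P(G) = 4*G³ (P(G) = G*((2*G)*(2*G)) = G*(4*G²) = 4*G³)
P(5) + ((-12475 - 3913) + m(-86, 15*5)) = 4*5³ + ((-12475 - 3913) - 3*(15*5)²) = 4*125 + (-16388 - 3*75²) = 500 + (-16388 - 3*5625) = 500 + (-16388 - 16875) = 500 - 33263 = -32763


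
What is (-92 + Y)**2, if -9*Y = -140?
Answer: 473344/81 ≈ 5843.8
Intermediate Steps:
Y = 140/9 (Y = -1/9*(-140) = 140/9 ≈ 15.556)
(-92 + Y)**2 = (-92 + 140/9)**2 = (-688/9)**2 = 473344/81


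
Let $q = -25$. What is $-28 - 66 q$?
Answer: $1622$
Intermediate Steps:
$-28 - 66 q = -28 - -1650 = -28 + 1650 = 1622$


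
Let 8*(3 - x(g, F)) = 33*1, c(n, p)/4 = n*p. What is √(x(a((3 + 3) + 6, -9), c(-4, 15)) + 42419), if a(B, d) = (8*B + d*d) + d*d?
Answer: √678686/4 ≈ 205.96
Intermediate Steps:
c(n, p) = 4*n*p (c(n, p) = 4*(n*p) = 4*n*p)
a(B, d) = 2*d² + 8*B (a(B, d) = (8*B + d²) + d² = (d² + 8*B) + d² = 2*d² + 8*B)
x(g, F) = -9/8 (x(g, F) = 3 - 33/8 = -9/8)
√(x(a((3 + 3) + 6, -9), c(-4, 15)) + 42419) = √(-9/8 + 42419) = √(339343/8) = √678686/4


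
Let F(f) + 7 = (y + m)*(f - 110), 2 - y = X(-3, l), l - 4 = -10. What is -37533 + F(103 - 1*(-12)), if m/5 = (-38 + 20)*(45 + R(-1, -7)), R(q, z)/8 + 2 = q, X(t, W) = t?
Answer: -46965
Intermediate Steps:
l = -6 (l = 4 - 10 = -6)
y = 5 (y = 2 - 1*(-3) = 2 + 3 = 5)
R(q, z) = -16 + 8*q
m = -1890 (m = 5*((-38 + 20)*(45 + (-16 + 8*(-1)))) = 5*(-18*(45 + (-16 - 8))) = 5*(-18*(45 - 24)) = 5*(-18*21) = 5*(-378) = -1890)
F(f) = 207343 - 1885*f (F(f) = -7 + (5 - 1890)*(f - 110) = -7 - 1885*(-110 + f) = -7 + (207350 - 1885*f) = 207343 - 1885*f)
-37533 + F(103 - 1*(-12)) = -37533 + (207343 - 1885*(103 - 1*(-12))) = -37533 + (207343 - 1885*(103 + 12)) = -37533 + (207343 - 1885*115) = -37533 + (207343 - 216775) = -37533 - 9432 = -46965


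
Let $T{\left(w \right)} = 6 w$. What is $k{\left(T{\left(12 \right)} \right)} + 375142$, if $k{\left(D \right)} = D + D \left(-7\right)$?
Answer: $374710$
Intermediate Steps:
$k{\left(D \right)} = - 6 D$ ($k{\left(D \right)} = D - 7 D = - 6 D$)
$k{\left(T{\left(12 \right)} \right)} + 375142 = - 6 \cdot 6 \cdot 12 + 375142 = \left(-6\right) 72 + 375142 = -432 + 375142 = 374710$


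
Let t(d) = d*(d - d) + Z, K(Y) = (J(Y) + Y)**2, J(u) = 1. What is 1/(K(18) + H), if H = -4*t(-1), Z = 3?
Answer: 1/349 ≈ 0.0028653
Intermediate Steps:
K(Y) = (1 + Y)**2
t(d) = 3 (t(d) = d*(d - d) + 3 = d*0 + 3 = 0 + 3 = 3)
H = -12 (H = -4*3 = -12)
1/(K(18) + H) = 1/((1 + 18)**2 - 12) = 1/(19**2 - 12) = 1/(361 - 12) = 1/349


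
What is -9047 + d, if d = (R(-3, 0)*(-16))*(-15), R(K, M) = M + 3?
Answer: -8327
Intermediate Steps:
R(K, M) = 3 + M
d = 720 (d = ((3 + 0)*(-16))*(-15) = (3*(-16))*(-15) = -48*(-15) = 720)
-9047 + d = -9047 + 720 = -8327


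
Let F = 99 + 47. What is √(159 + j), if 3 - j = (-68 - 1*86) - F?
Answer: √462 ≈ 21.494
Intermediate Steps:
F = 146
j = 303 (j = 3 - ((-68 - 1*86) - 1*146) = 3 - ((-68 - 86) - 146) = 3 - (-154 - 146) = 3 - 1*(-300) = 3 + 300 = 303)
√(159 + j) = √(159 + 303) = √462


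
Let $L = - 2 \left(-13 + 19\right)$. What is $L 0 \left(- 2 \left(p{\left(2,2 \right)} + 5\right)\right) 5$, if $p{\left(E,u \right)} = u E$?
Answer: $0$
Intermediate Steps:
$p{\left(E,u \right)} = E u$
$L = -12$ ($L = \left(-2\right) 6 = -12$)
$L 0 \left(- 2 \left(p{\left(2,2 \right)} + 5\right)\right) 5 = - 12 \cdot 0 \left(- 2 \left(2 \cdot 2 + 5\right)\right) 5 = - 12 \cdot 0 \left(- 2 \left(4 + 5\right)\right) 5 = - 12 \cdot 0 \left(\left(-2\right) 9\right) 5 = - 12 \cdot 0 \left(-18\right) 5 = - 12 \cdot 0 \cdot 5 = \left(-12\right) 0 = 0$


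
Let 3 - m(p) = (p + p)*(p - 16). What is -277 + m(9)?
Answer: -148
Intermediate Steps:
m(p) = 3 - 2*p*(-16 + p) (m(p) = 3 - (p + p)*(p - 16) = 3 - 2*p*(-16 + p))
-277 + m(9) = -277 + (3 - 2*9**2 + 32*9) = -277 + (3 - 2*81 + 288) = -277 + (3 - 162 + 288) = -277 + 129 = -148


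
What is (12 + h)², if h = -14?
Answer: 4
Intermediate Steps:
(12 + h)² = (12 - 14)² = (-2)² = 4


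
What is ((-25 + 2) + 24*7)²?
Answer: 21025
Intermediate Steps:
((-25 + 2) + 24*7)² = (-23 + 168)² = 145² = 21025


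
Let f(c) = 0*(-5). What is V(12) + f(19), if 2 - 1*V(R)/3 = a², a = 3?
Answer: -21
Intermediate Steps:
f(c) = 0
V(R) = -21 (V(R) = 6 - 3*3² = 6 - 3*9 = 6 - 27 = -21)
V(12) + f(19) = -21 + 0 = -21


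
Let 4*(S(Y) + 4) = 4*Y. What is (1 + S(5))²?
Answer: 4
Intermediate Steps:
S(Y) = -4 + Y (S(Y) = -4 + (4*Y)/4 = -4 + Y)
(1 + S(5))² = (1 + (-4 + 5))² = (1 + 1)² = 2² = 4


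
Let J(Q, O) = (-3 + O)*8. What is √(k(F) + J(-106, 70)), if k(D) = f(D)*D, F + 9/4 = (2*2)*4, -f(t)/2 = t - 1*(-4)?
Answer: √766/4 ≈ 6.9192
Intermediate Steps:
f(t) = -8 - 2*t (f(t) = -2*(t - 1*(-4)) = -2*(t + 4) = -2*(4 + t) = -8 - 2*t)
J(Q, O) = -24 + 8*O
F = 55/4 (F = -9/4 + (2*2)*4 = -9/4 + 4*4 = -9/4 + 16 = 55/4 ≈ 13.750)
k(D) = D*(-8 - 2*D) (k(D) = (-8 - 2*D)*D = D*(-8 - 2*D))
√(k(F) + J(-106, 70)) = √(-2*55/4*(4 + 55/4) + (-24 + 8*70)) = √(-2*55/4*71/4 + (-24 + 560)) = √(-3905/8 + 536) = √(383/8) = √766/4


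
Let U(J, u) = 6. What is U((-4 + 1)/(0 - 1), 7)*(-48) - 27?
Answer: -315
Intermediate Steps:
U((-4 + 1)/(0 - 1), 7)*(-48) - 27 = 6*(-48) - 27 = -288 - 27 = -315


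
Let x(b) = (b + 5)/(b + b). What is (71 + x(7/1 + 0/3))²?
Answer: 253009/49 ≈ 5163.4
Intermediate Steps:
x(b) = (5 + b)/(2*b) (x(b) = (5 + b)/((2*b)) = (5 + b)*(1/(2*b)) = (5 + b)/(2*b))
(71 + x(7/1 + 0/3))² = (71 + (5 + (7/1 + 0/3))/(2*(7/1 + 0/3)))² = (71 + (5 + (7*1 + 0*(⅓)))/(2*(7*1 + 0*(⅓))))² = (71 + (5 + (7 + 0))/(2*(7 + 0)))² = (71 + (½)*(5 + 7)/7)² = (71 + (½)*(⅐)*12)² = (71 + 6/7)² = (503/7)² = 253009/49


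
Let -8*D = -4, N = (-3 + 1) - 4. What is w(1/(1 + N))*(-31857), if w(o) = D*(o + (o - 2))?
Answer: 191142/5 ≈ 38228.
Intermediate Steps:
N = -6 (N = -2 - 4 = -6)
D = ½ (D = -⅛*(-4) = ½ ≈ 0.50000)
w(o) = -1 + o (w(o) = (o + (o - 2))/2 = (o + (-2 + o))/2 = (-2 + 2*o)/2 = -1 + o)
w(1/(1 + N))*(-31857) = (-1 + 1/(1 - 6))*(-31857) = (-1 + 1/(-5))*(-31857) = (-1 - ⅕)*(-31857) = -6/5*(-31857) = 191142/5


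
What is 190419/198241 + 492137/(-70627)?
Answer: -84113008304/14001167107 ≈ -6.0076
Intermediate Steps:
190419/198241 + 492137/(-70627) = 190419*(1/198241) + 492137*(-1/70627) = 190419/198241 - 492137/70627 = -84113008304/14001167107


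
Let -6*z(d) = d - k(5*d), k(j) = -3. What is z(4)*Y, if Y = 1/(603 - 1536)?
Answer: 7/5598 ≈ 0.0012504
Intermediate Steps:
z(d) = -½ - d/6 (z(d) = -(d - 1*(-3))/6 = -(d + 3)/6 = -(3 + d)/6 = -½ - d/6)
Y = -1/933 (Y = 1/(-933) = -1/933 ≈ -0.0010718)
z(4)*Y = (-½ - ⅙*4)*(-1/933) = (-½ - ⅔)*(-1/933) = -7/6*(-1/933) = 7/5598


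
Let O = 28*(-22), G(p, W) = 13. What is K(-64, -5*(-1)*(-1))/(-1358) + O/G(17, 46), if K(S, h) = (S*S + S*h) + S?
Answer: -446552/8827 ≈ -50.589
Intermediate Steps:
O = -616
K(S, h) = S + S² + S*h (K(S, h) = (S² + S*h) + S = S + S² + S*h)
K(-64, -5*(-1)*(-1))/(-1358) + O/G(17, 46) = -64*(1 - 64 - 5*(-1)*(-1))/(-1358) - 616/13 = -64*(1 - 64 + 5*(-1))*(-1/1358) - 616*1/13 = -64*(1 - 64 - 5)*(-1/1358) - 616/13 = -64*(-68)*(-1/1358) - 616/13 = 4352*(-1/1358) - 616/13 = -2176/679 - 616/13 = -446552/8827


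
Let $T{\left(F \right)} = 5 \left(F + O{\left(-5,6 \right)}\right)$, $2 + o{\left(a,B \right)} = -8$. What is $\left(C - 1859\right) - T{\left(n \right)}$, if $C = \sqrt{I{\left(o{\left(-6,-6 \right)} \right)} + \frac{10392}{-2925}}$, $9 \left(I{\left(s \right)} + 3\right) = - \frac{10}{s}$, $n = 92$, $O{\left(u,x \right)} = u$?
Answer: $-2294 + \frac{i \sqrt{244946}}{195} \approx -2294.0 + 2.5381 i$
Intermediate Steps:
$o{\left(a,B \right)} = -10$ ($o{\left(a,B \right)} = -2 - 8 = -10$)
$T{\left(F \right)} = -25 + 5 F$ ($T{\left(F \right)} = 5 \left(F - 5\right) = 5 \left(-5 + F\right) = -25 + 5 F$)
$I{\left(s \right)} = -3 - \frac{10}{9 s}$ ($I{\left(s \right)} = -3 + \frac{\left(-10\right) \frac{1}{s}}{9} = -3 - \frac{10}{9 s}$)
$C = \frac{i \sqrt{244946}}{195}$ ($C = \sqrt{\left(-3 - \frac{10}{9 \left(-10\right)}\right) + \frac{10392}{-2925}} = \sqrt{\left(-3 - - \frac{1}{9}\right) + 10392 \left(- \frac{1}{2925}\right)} = \sqrt{\left(-3 + \frac{1}{9}\right) - \frac{3464}{975}} = \sqrt{- \frac{26}{9} - \frac{3464}{975}} = \sqrt{- \frac{18842}{2925}} = \frac{i \sqrt{244946}}{195} \approx 2.5381 i$)
$\left(C - 1859\right) - T{\left(n \right)} = \left(\frac{i \sqrt{244946}}{195} - 1859\right) - \left(-25 + 5 \cdot 92\right) = \left(-1859 + \frac{i \sqrt{244946}}{195}\right) - \left(-25 + 460\right) = \left(-1859 + \frac{i \sqrt{244946}}{195}\right) - 435 = -2294 + \frac{i \sqrt{244946}}{195}$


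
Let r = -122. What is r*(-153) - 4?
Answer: 18662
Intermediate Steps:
r*(-153) - 4 = -122*(-153) - 4 = 18666 - 4 = 18662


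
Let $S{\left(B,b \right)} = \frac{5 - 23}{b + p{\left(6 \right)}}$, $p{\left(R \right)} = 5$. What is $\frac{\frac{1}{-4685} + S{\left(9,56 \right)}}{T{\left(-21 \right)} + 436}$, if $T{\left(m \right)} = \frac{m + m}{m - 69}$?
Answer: $- \frac{253173}{374206879} \approx -0.00067656$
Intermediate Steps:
$T{\left(m \right)} = \frac{2 m}{-69 + m}$
$S{\left(B,b \right)} = - \frac{18}{5 + b}$ ($S{\left(B,b \right)} = \frac{5 - 23}{b + 5} = - \frac{18}{5 + b}$)
$\frac{\frac{1}{-4685} + S{\left(9,56 \right)}}{T{\left(-21 \right)} + 436} = \frac{\frac{1}{-4685} - \frac{18}{5 + 56}}{2 \left(-21\right) \frac{1}{-69 - 21} + 436} = \frac{- \frac{1}{4685} - \frac{18}{61}}{2 \left(-21\right) \frac{1}{-90} + 436} = \frac{- \frac{1}{4685} - \frac{18}{61}}{2 \left(-21\right) \left(- \frac{1}{90}\right) + 436} = \frac{- \frac{1}{4685} - \frac{18}{61}}{\frac{7}{15} + 436} = - \frac{84391}{285785 \cdot \frac{6547}{15}} = \left(- \frac{84391}{285785}\right) \frac{15}{6547} = - \frac{253173}{374206879}$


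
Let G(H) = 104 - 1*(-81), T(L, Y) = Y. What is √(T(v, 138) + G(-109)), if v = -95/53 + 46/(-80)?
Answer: √323 ≈ 17.972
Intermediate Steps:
v = -5019/2120 (v = -95*1/53 + 46*(-1/80) = -95/53 - 23/40 = -5019/2120 ≈ -2.3675)
G(H) = 185 (G(H) = 104 + 81 = 185)
√(T(v, 138) + G(-109)) = √(138 + 185) = √323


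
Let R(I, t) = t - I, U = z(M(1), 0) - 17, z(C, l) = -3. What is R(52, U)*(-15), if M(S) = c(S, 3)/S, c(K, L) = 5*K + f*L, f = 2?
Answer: 1080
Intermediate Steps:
c(K, L) = 2*L + 5*K (c(K, L) = 5*K + 2*L = 2*L + 5*K)
M(S) = (6 + 5*S)/S (M(S) = (2*3 + 5*S)/S = (6 + 5*S)/S)
U = -20 (U = -3 - 17 = -20)
R(52, U)*(-15) = (-20 - 1*52)*(-15) = (-20 - 52)*(-15) = -72*(-15) = 1080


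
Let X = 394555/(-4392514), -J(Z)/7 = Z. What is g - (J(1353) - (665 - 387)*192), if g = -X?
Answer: 39436674559/627502 ≈ 62847.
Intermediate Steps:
J(Z) = -7*Z
X = -56365/627502 (X = 394555*(-1/4392514) = -56365/627502 ≈ -0.089824)
g = 56365/627502 (g = -1*(-56365/627502) = 56365/627502 ≈ 0.089824)
g - (J(1353) - (665 - 387)*192) = 56365/627502 - (-7*1353 - (665 - 387)*192) = 56365/627502 - (-9471 - 278*192) = 56365/627502 - (-9471 - 1*53376) = 56365/627502 - (-9471 - 53376) = 56365/627502 - 1*(-62847) = 56365/627502 + 62847 = 39436674559/627502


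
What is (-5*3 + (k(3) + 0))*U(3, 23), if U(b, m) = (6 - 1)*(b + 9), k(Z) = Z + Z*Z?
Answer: -180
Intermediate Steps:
k(Z) = Z + Z**2
U(b, m) = 45 + 5*b (U(b, m) = 5*(9 + b) = 45 + 5*b)
(-5*3 + (k(3) + 0))*U(3, 23) = (-5*3 + (3*(1 + 3) + 0))*(45 + 5*3) = (-15 + (3*4 + 0))*(45 + 15) = (-15 + (12 + 0))*60 = (-15 + 12)*60 = -3*60 = -180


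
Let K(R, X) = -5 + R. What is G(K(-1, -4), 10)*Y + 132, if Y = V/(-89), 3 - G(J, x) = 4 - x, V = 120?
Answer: 10668/89 ≈ 119.87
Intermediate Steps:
G(J, x) = -1 + x (G(J, x) = 3 - (4 - x) = 3 + (-4 + x) = -1 + x)
Y = -120/89 (Y = 120/(-89) = 120*(-1/89) = -120/89 ≈ -1.3483)
G(K(-1, -4), 10)*Y + 132 = (-1 + 10)*(-120/89) + 132 = 9*(-120/89) + 132 = -1080/89 + 132 = 10668/89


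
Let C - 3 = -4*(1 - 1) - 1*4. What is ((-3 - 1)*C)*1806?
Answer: 7224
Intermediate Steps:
C = -1 (C = 3 + (-4*(1 - 1) - 1*4) = 3 + (-4*0 - 4) = 3 + (0 - 4) = 3 - 4 = -1)
((-3 - 1)*C)*1806 = ((-3 - 1)*(-1))*1806 = -4*(-1)*1806 = 4*1806 = 7224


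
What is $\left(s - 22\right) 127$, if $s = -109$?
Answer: $-16637$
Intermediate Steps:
$\left(s - 22\right) 127 = \left(-109 - 22\right) 127 = \left(-131\right) 127 = -16637$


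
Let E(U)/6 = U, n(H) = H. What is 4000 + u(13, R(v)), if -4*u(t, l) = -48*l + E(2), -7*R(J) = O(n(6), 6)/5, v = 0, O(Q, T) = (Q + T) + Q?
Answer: 139679/35 ≈ 3990.8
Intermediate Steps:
E(U) = 6*U
O(Q, T) = T + 2*Q
R(J) = -18/35 (R(J) = -(6 + 2*6)/(7*5) = -(6 + 12)/(7*5) = -18/(7*5) = -⅐*18/5 = -18/35)
u(t, l) = -3 + 12*l (u(t, l) = -(-48*l + 6*2)/4 = -(-48*l + 12)/4 = -(12 - 48*l)/4 = -3 + 12*l)
4000 + u(13, R(v)) = 4000 + (-3 + 12*(-18/35)) = 4000 + (-3 - 216/35) = 4000 - 321/35 = 139679/35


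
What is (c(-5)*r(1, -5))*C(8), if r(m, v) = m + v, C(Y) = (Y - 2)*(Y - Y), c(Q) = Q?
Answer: 0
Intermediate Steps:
C(Y) = 0 (C(Y) = (-2 + Y)*0 = 0)
(c(-5)*r(1, -5))*C(8) = -5*(1 - 5)*0 = -5*(-4)*0 = 20*0 = 0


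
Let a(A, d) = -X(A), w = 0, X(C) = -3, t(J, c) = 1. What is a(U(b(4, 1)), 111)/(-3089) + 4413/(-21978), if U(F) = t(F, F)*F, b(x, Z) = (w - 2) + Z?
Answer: -4565897/22630014 ≈ -0.20176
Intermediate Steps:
b(x, Z) = -2 + Z (b(x, Z) = (0 - 2) + Z = -2 + Z)
U(F) = F (U(F) = 1*F = F)
a(A, d) = 3 (a(A, d) = -1*(-3) = 3)
a(U(b(4, 1)), 111)/(-3089) + 4413/(-21978) = 3/(-3089) + 4413/(-21978) = 3*(-1/3089) + 4413*(-1/21978) = -3/3089 - 1471/7326 = -4565897/22630014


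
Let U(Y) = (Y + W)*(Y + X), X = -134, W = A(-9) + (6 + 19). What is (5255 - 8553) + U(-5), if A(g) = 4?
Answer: -6634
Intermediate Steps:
W = 29 (W = 4 + (6 + 19) = 4 + 25 = 29)
U(Y) = (-134 + Y)*(29 + Y) (U(Y) = (Y + 29)*(Y - 134) = (29 + Y)*(-134 + Y) = (-134 + Y)*(29 + Y))
(5255 - 8553) + U(-5) = (5255 - 8553) + (-3886 + (-5)**2 - 105*(-5)) = -3298 + (-3886 + 25 + 525) = -3298 - 3336 = -6634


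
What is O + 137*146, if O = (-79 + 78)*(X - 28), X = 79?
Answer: 19951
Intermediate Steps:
O = -51 (O = (-79 + 78)*(79 - 28) = -1*51 = -51)
O + 137*146 = -51 + 137*146 = -51 + 20002 = 19951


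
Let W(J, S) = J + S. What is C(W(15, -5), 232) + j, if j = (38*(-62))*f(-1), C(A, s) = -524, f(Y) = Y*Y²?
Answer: 1832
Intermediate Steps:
f(Y) = Y³
j = 2356 (j = (38*(-62))*(-1)³ = -2356*(-1) = 2356)
C(W(15, -5), 232) + j = -524 + 2356 = 1832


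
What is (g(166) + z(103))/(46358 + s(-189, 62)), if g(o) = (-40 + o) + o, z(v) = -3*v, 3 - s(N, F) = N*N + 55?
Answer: -17/10585 ≈ -0.0016060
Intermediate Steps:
s(N, F) = -52 - N² (s(N, F) = 3 - (N*N + 55) = 3 - (N² + 55) = 3 - (55 + N²) = 3 + (-55 - N²) = -52 - N²)
g(o) = -40 + 2*o
(g(166) + z(103))/(46358 + s(-189, 62)) = ((-40 + 2*166) - 3*103)/(46358 + (-52 - 1*(-189)²)) = ((-40 + 332) - 309)/(46358 + (-52 - 1*35721)) = (292 - 309)/(46358 + (-52 - 35721)) = -17/(46358 - 35773) = -17/10585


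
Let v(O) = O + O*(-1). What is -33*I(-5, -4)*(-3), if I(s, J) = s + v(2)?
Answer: -495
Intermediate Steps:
v(O) = 0 (v(O) = O - O = 0)
I(s, J) = s (I(s, J) = s + 0 = s)
-33*I(-5, -4)*(-3) = -33*(-5)*(-3) = 165*(-3) = -495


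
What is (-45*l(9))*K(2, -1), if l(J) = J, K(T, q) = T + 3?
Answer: -2025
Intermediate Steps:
K(T, q) = 3 + T
(-45*l(9))*K(2, -1) = (-45*9)*(3 + 2) = -405*5 = -2025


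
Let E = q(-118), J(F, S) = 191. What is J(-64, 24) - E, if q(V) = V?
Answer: 309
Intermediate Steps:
E = -118
J(-64, 24) - E = 191 - 1*(-118) = 191 + 118 = 309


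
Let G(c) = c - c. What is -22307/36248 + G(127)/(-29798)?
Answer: -22307/36248 ≈ -0.61540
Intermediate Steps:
G(c) = 0
-22307/36248 + G(127)/(-29798) = -22307/36248 + 0/(-29798) = -22307*1/36248 + 0*(-1/29798) = -22307/36248 + 0 = -22307/36248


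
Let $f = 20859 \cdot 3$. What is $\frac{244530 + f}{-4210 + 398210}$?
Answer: $\frac{307107}{394000} \approx 0.77946$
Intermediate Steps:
$f = 62577$
$\frac{244530 + f}{-4210 + 398210} = \frac{244530 + 62577}{-4210 + 398210} = \frac{307107}{394000}$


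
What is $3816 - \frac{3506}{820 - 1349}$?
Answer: $\frac{2022170}{529} \approx 3822.6$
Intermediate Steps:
$3816 - \frac{3506}{820 - 1349} = 3816 - \frac{3506}{-529} = 3816 - 3506 \left(- \frac{1}{529}\right) = 3816 - - \frac{3506}{529} = 3816 + \frac{3506}{529} = \frac{2022170}{529}$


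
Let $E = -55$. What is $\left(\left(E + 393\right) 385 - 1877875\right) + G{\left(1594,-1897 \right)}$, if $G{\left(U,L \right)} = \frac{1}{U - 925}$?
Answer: $- \frac{1169241404}{669} \approx -1.7477 \cdot 10^{6}$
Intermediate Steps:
$G{\left(U,L \right)} = \frac{1}{-925 + U}$
$\left(\left(E + 393\right) 385 - 1877875\right) + G{\left(1594,-1897 \right)} = \left(\left(-55 + 393\right) 385 - 1877875\right) + \frac{1}{-925 + 1594} = \left(338 \cdot 385 - 1877875\right) + \frac{1}{669} = \left(130130 - 1877875\right) + \frac{1}{669} = -1747745 + \frac{1}{669} = - \frac{1169241404}{669}$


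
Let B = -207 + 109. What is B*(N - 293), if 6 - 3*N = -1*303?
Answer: 18620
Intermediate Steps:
N = 103 (N = 2 - (-1)*303/3 = 2 - ⅓*(-303) = 2 + 101 = 103)
B = -98
B*(N - 293) = -98*(103 - 293) = -98*(-190) = 18620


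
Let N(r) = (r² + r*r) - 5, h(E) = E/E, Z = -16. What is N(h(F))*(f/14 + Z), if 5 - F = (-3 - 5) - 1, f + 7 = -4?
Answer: 705/14 ≈ 50.357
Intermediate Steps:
f = -11 (f = -7 - 4 = -11)
F = 14 (F = 5 - ((-3 - 5) - 1) = 5 - (-8 - 1) = 5 - 1*(-9) = 5 + 9 = 14)
h(E) = 1
N(r) = -5 + 2*r² (N(r) = (r² + r²) - 5 = 2*r² - 5 = -5 + 2*r²)
N(h(F))*(f/14 + Z) = (-5 + 2*1²)*(-11/14 - 16) = (-5 + 2*1)*(-11*1/14 - 16) = (-5 + 2)*(-11/14 - 16) = -3*(-235/14) = 705/14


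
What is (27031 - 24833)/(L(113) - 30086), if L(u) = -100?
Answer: -1099/15093 ≈ -0.072815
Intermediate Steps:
(27031 - 24833)/(L(113) - 30086) = (27031 - 24833)/(-100 - 30086) = 2198/(-30186) = 2198*(-1/30186) = -1099/15093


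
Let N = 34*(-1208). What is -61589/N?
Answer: 61589/41072 ≈ 1.4995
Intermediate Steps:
N = -41072
-61589/N = -61589/(-41072) = -61589*(-1/41072) = 61589/41072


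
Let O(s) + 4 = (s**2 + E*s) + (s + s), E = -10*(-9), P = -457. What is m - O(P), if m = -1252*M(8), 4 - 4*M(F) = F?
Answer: -165549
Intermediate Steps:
M(F) = 1 - F/4
E = 90
m = 1252 (m = -1252*(1 - 1/4*8) = -1252*(1 - 2) = -1252*(-1) = 1252)
O(s) = -4 + s**2 + 92*s (O(s) = -4 + ((s**2 + 90*s) + (s + s)) = -4 + ((s**2 + 90*s) + 2*s) = -4 + (s**2 + 92*s) = -4 + s**2 + 92*s)
m - O(P) = 1252 - (-4 + (-457)**2 + 92*(-457)) = 1252 - (-4 + 208849 - 42044) = 1252 - 1*166801 = 1252 - 166801 = -165549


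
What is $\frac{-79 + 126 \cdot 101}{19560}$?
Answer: $\frac{12647}{19560} \approx 0.64657$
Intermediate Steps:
$\frac{-79 + 126 \cdot 101}{19560} = \left(-79 + 12726\right) \frac{1}{19560} = 12647 \cdot \frac{1}{19560} = \frac{12647}{19560}$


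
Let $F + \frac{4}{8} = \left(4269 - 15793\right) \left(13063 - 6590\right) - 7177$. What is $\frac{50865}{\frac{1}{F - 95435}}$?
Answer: $- \frac{7598973063585}{2} \approx -3.7995 \cdot 10^{12}$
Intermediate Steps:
$F = - \frac{149204059}{2}$ ($F = - \frac{1}{2} + \left(\left(4269 - 15793\right) \left(13063 - 6590\right) - 7177\right) = - \frac{1}{2} - 74602029 = - \frac{149204059}{2} \approx -7.4602 \cdot 10^{7}$)
$\frac{50865}{\frac{1}{F - 95435}} = \frac{50865}{\frac{1}{- \frac{149204059}{2} - 95435}} = \frac{50865}{\frac{1}{- \frac{149394929}{2}}} = \frac{50865}{- \frac{2}{149394929}} = 50865 \left(- \frac{149394929}{2}\right) = - \frac{7598973063585}{2}$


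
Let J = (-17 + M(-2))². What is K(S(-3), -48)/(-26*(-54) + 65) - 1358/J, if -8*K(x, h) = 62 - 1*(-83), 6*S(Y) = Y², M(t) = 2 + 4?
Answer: -15976761/1421992 ≈ -11.235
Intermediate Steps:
M(t) = 6
S(Y) = Y²/6
K(x, h) = -145/8 (K(x, h) = -(62 - 1*(-83))/8 = -(62 + 83)/8 = -⅛*145 = -145/8)
J = 121 (J = (-17 + 6)² = (-11)² = 121)
K(S(-3), -48)/(-26*(-54) + 65) - 1358/J = -145/(8*(-26*(-54) + 65)) - 1358/121 = -145/(8*(1404 + 65)) - 1358*1/121 = -145/8/1469 - 1358/121 = -145/8*1/1469 - 1358/121 = -145/11752 - 1358/121 = -15976761/1421992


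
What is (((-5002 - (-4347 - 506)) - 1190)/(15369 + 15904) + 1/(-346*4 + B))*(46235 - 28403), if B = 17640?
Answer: -48448454019/63546736 ≈ -762.41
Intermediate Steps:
(((-5002 - (-4347 - 506)) - 1190)/(15369 + 15904) + 1/(-346*4 + B))*(46235 - 28403) = (((-5002 - (-4347 - 506)) - 1190)/(15369 + 15904) + 1/(-346*4 + 17640))*(46235 - 28403) = (((-5002 - 1*(-4853)) - 1190)/31273 + 1/(-1384 + 17640))*17832 = (((-5002 + 4853) - 1190)*(1/31273) + 1/16256)*17832 = ((-149 - 1190)*(1/31273) + 1/16256)*17832 = (-1339*1/31273 + 1/16256)*17832 = (-1339/31273 + 1/16256)*17832 = -21735511/508373888*17832 = -48448454019/63546736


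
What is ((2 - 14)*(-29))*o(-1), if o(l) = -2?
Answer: -696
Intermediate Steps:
((2 - 14)*(-29))*o(-1) = ((2 - 14)*(-29))*(-2) = -12*(-29)*(-2) = 348*(-2) = -696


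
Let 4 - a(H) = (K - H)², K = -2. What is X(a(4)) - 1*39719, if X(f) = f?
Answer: -39751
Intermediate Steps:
a(H) = 4 - (-2 - H)²
X(a(4)) - 1*39719 = (4 - (2 + 4)²) - 1*39719 = (4 - 1*6²) - 39719 = (4 - 1*36) - 39719 = (4 - 36) - 39719 = -32 - 39719 = -39751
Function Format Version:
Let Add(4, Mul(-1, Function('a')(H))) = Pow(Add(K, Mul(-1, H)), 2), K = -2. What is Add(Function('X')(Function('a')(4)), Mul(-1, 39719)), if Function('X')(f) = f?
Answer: -39751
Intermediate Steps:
Function('a')(H) = Add(4, Mul(-1, Pow(Add(-2, Mul(-1, H)), 2)))
Add(Function('X')(Function('a')(4)), Mul(-1, 39719)) = Add(Add(4, Mul(-1, Pow(Add(2, 4), 2))), Mul(-1, 39719)) = Add(Add(4, Mul(-1, Pow(6, 2))), -39719) = Add(Add(4, Mul(-1, 36)), -39719) = Add(Add(4, -36), -39719) = Add(-32, -39719) = -39751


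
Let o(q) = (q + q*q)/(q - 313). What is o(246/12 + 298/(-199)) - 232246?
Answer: -10815844218031/46570378 ≈ -2.3225e+5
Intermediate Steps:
o(q) = (q + q²)/(-313 + q)
o(246/12 + 298/(-199)) - 232246 = (246/12 + 298/(-199))*(1 + (246/12 + 298/(-199)))/(-313 + (246/12 + 298/(-199))) - 232246 = (246*(1/12) + 298*(-1/199))*(1 + (246*(1/12) + 298*(-1/199)))/(-313 + (246*(1/12) + 298*(-1/199))) - 232246 = (41/2 - 298/199)*(1 + (41/2 - 298/199))/(-313 + (41/2 - 298/199)) - 232246 = 7563*(1 + 7563/398)/(398*(-313 + 7563/398)) - 232246 = (7563/398)*(7961/398)/(-117011/398) - 232246 = (7563/398)*(-398/117011)*(7961/398) - 232246 = -60209043/46570378 - 232246 = -10815844218031/46570378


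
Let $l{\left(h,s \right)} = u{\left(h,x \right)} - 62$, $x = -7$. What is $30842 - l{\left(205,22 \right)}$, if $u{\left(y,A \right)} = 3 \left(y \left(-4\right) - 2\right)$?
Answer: $33370$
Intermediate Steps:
$u{\left(y,A \right)} = -6 - 12 y$ ($u{\left(y,A \right)} = 3 \left(- 4 y - 2\right) = 3 \left(-2 - 4 y\right) = -6 - 12 y$)
$l{\left(h,s \right)} = -68 - 12 h$ ($l{\left(h,s \right)} = \left(-6 - 12 h\right) - 62 = -68 - 12 h$)
$30842 - l{\left(205,22 \right)} = 30842 - \left(-68 - 2460\right) = 30842 - -2528 = 30842 + 2528 = 33370$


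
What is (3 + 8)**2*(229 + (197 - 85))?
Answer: 41261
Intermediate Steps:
(3 + 8)**2*(229 + (197 - 85)) = 11**2*(229 + 112) = 121*341 = 41261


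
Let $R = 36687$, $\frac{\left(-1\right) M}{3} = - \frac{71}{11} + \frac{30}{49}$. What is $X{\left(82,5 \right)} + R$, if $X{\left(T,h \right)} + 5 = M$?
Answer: $\frac{19781045}{539} \approx 36700.0$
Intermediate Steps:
$M = \frac{9447}{539}$ ($M = - 3 \left(- \frac{71}{11} + \frac{30}{49}\right) = \left(-3\right) \left(- \frac{3149}{539}\right) = \frac{9447}{539} \approx 17.527$)
$X{\left(T,h \right)} = \frac{6752}{539}$ ($X{\left(T,h \right)} = -5 + \frac{9447}{539} = \frac{6752}{539}$)
$X{\left(82,5 \right)} + R = \frac{6752}{539} + 36687 = \frac{19781045}{539}$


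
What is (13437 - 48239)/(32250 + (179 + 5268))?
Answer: -34802/37697 ≈ -0.92320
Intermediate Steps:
(13437 - 48239)/(32250 + (179 + 5268)) = -34802/(32250 + 5447) = -34802/37697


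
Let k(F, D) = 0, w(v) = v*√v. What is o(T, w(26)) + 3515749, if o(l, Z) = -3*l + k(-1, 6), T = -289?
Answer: 3516616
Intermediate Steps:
w(v) = v^(3/2)
o(l, Z) = -3*l (o(l, Z) = -3*l + 0 = -3*l)
o(T, w(26)) + 3515749 = -3*(-289) + 3515749 = 867 + 3515749 = 3516616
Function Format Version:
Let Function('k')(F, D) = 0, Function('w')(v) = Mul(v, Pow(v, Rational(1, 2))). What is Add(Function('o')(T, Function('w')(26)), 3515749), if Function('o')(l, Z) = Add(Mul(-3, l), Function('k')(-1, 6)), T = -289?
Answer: 3516616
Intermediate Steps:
Function('w')(v) = Pow(v, Rational(3, 2))
Function('o')(l, Z) = Mul(-3, l) (Function('o')(l, Z) = Add(Mul(-3, l), 0) = Mul(-3, l))
Add(Function('o')(T, Function('w')(26)), 3515749) = Add(Mul(-3, -289), 3515749) = Add(867, 3515749) = 3516616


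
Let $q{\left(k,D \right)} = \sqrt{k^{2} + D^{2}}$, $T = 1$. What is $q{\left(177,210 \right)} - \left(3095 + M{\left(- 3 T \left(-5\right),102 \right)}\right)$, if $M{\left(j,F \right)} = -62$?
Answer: $-3033 + 51 \sqrt{29} \approx -2758.4$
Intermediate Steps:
$q{\left(k,D \right)} = \sqrt{D^{2} + k^{2}}$
$q{\left(177,210 \right)} - \left(3095 + M{\left(- 3 T \left(-5\right),102 \right)}\right) = \sqrt{210^{2} + 177^{2}} - 3033 = \sqrt{44100 + 31329} + \left(-3095 + 62\right) = \sqrt{75429} - 3033 = 51 \sqrt{29} - 3033 = -3033 + 51 \sqrt{29}$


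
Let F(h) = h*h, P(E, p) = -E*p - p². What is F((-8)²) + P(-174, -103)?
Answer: -24435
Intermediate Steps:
P(E, p) = -p² - E*p (P(E, p) = -E*p - p² = -p² - E*p)
F(h) = h²
F((-8)²) + P(-174, -103) = ((-8)²)² - 1*(-103)*(-174 - 103) = 64² - 1*(-103)*(-277) = 4096 - 28531 = -24435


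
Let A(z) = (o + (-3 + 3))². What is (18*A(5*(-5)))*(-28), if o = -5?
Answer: -12600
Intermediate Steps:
A(z) = 25 (A(z) = (-5 + (-3 + 3))² = (-5 + 0)² = (-5)² = 25)
(18*A(5*(-5)))*(-28) = (18*25)*(-28) = 450*(-28) = -12600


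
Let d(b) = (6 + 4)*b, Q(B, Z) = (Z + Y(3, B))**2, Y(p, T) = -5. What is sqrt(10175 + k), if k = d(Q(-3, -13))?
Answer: sqrt(13415) ≈ 115.82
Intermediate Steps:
Q(B, Z) = (-5 + Z)**2 (Q(B, Z) = (Z - 5)**2 = (-5 + Z)**2)
d(b) = 10*b
k = 3240 (k = 10*(-5 - 13)**2 = 10*(-18)**2 = 10*324 = 3240)
sqrt(10175 + k) = sqrt(10175 + 3240) = sqrt(13415)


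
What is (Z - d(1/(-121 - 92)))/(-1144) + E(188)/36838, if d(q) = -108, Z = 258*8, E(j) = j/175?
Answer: -1750238591/921870950 ≈ -1.8986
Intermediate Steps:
E(j) = j/175 (E(j) = j*(1/175) = j/175)
Z = 2064
(Z - d(1/(-121 - 92)))/(-1144) + E(188)/36838 = (2064 - 1*(-108))/(-1144) + ((1/175)*188)/36838 = (2064 + 108)*(-1/1144) + (188/175)*(1/36838) = 2172*(-1/1144) + 94/3223325 = -543/286 + 94/3223325 = -1750238591/921870950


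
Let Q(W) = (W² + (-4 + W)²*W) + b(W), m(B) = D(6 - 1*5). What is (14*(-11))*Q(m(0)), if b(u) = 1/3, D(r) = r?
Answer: -4774/3 ≈ -1591.3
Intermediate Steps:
m(B) = 1 (m(B) = 6 - 1*5 = 6 - 5 = 1)
b(u) = ⅓ (b(u) = 1*(⅓) = ⅓)
Q(W) = ⅓ + W² + W*(-4 + W)² (Q(W) = (W² + (-4 + W)²*W) + ⅓ = (W² + W*(-4 + W)²) + ⅓ = ⅓ + W² + W*(-4 + W)²)
(14*(-11))*Q(m(0)) = (14*(-11))*(⅓ + 1² + 1*(-4 + 1)²) = -154*(⅓ + 1 + 1*(-3)²) = -154*(⅓ + 1 + 1*9) = -154*(⅓ + 1 + 9) = -154*31/3 = -4774/3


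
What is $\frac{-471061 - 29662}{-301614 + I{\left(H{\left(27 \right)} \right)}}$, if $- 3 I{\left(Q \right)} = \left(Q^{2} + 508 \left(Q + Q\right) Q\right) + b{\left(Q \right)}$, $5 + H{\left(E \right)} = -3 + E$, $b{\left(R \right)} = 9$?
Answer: $\frac{500723}{423996} \approx 1.181$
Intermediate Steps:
$H{\left(E \right)} = -8 + E$ ($H{\left(E \right)} = -5 + \left(-3 + E\right) = -8 + E$)
$I{\left(Q \right)} = -3 - 339 Q^{2}$ ($I{\left(Q \right)} = - \frac{\left(Q^{2} + 508 \left(Q + Q\right) Q\right) + 9}{3} = - \frac{\left(Q^{2} + 508 \cdot 2 Q Q\right) + 9}{3} = - \frac{\left(Q^{2} + 1016 Q Q\right) + 9}{3} = - \frac{\left(Q^{2} + 1016 Q^{2}\right) + 9}{3} = - \frac{1017 Q^{2} + 9}{3} = - \frac{9 + 1017 Q^{2}}{3} = -3 - 339 Q^{2}$)
$\frac{-471061 - 29662}{-301614 + I{\left(H{\left(27 \right)} \right)}} = \frac{-471061 - 29662}{-301614 - \left(3 + 339 \left(-8 + 27\right)^{2}\right)} = - \frac{500723}{-301614 - \left(3 + 339 \cdot 19^{2}\right)} = - \frac{500723}{-301614 - 122382} = - \frac{500723}{-423996} = \left(-500723\right) \left(- \frac{1}{423996}\right) = \frac{500723}{423996}$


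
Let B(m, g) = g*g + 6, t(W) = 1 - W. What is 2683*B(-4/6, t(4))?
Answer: 40245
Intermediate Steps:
B(m, g) = 6 + g² (B(m, g) = g² + 6 = 6 + g²)
2683*B(-4/6, t(4)) = 2683*(6 + (1 - 1*4)²) = 2683*(6 + (1 - 4)²) = 2683*(6 + (-3)²) = 2683*(6 + 9) = 2683*15 = 40245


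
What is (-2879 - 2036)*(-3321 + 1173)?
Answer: 10557420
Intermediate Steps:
(-2879 - 2036)*(-3321 + 1173) = -4915*(-2148) = 10557420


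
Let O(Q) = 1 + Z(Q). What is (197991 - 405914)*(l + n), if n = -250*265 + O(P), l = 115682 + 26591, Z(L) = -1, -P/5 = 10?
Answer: -15806930229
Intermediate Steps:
P = -50 (P = -5*10 = -50)
l = 142273
O(Q) = 0 (O(Q) = 1 - 1 = 0)
n = -66250 (n = -250*265 + 0 = -66250 + 0 = -66250)
(197991 - 405914)*(l + n) = (197991 - 405914)*(142273 - 66250) = -207923*76023 = -15806930229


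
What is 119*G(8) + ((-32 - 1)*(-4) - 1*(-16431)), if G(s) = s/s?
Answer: 16682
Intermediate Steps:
G(s) = 1
119*G(8) + ((-32 - 1)*(-4) - 1*(-16431)) = 119*1 + ((-32 - 1)*(-4) - 1*(-16431)) = 119 + (-33*(-4) + 16431) = 119 + (132 + 16431) = 119 + 16563 = 16682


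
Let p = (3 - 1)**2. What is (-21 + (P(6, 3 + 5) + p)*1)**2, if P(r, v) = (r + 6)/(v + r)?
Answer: 12769/49 ≈ 260.59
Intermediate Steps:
P(r, v) = (6 + r)/(r + v)
p = 4 (p = 2**2 = 4)
(-21 + (P(6, 3 + 5) + p)*1)**2 = (-21 + ((6 + 6)/(6 + (3 + 5)) + 4)*1)**2 = (-21 + (12/(6 + 8) + 4)*1)**2 = (-21 + (12/14 + 4)*1)**2 = (-21 + ((1/14)*12 + 4)*1)**2 = (-21 + (6/7 + 4)*1)**2 = (-21 + (34/7)*1)**2 = (-21 + 34/7)**2 = (-113/7)**2 = 12769/49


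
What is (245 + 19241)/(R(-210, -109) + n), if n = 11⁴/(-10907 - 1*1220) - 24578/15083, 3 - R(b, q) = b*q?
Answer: -1782107143963/2093407663238 ≈ -0.85129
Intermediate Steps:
R(b, q) = 3 - b*q
n = -518887609/182911541 (n = 14641/(-10907 - 1220) - 24578*1/15083 = 14641/(-12127) - 24578/15083 = 14641*(-1/12127) - 24578/15083 = -14641/12127 - 24578/15083 = -518887609/182911541 ≈ -2.8368)
(245 + 19241)/(R(-210, -109) + n) = (245 + 19241)/((3 - 1*(-210)*(-109)) - 518887609/182911541) = 19486/((3 - 22890) - 518887609/182911541) = 19486/(-22887 - 518887609/182911541) = 19486/(-4186815326476/182911541) = 19486*(-182911541/4186815326476) = -1782107143963/2093407663238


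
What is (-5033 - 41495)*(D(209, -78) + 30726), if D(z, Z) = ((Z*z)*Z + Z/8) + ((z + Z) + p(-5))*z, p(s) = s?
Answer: -61817391600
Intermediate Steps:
D(z, Z) = Z/8 + z*Z**2 + z*(-5 + Z + z) (D(z, Z) = ((Z*z)*Z + Z/8) + ((z + Z) - 5)*z = (z*Z**2 + Z*(1/8)) + ((Z + z) - 5)*z = (z*Z**2 + Z/8) + (-5 + Z + z)*z = (Z/8 + z*Z**2) + z*(-5 + Z + z) = Z/8 + z*Z**2 + z*(-5 + Z + z))
(-5033 - 41495)*(D(209, -78) + 30726) = (-5033 - 41495)*((209**2 - 5*209 + (1/8)*(-78) - 78*209 + 209*(-78)**2) + 30726) = -46528*((43681 - 1045 - 39/4 - 16302 + 209*6084) + 30726) = -46528*((43681 - 1045 - 39/4 - 16302 + 1271556) + 30726) = -46528*(5191521/4 + 30726) = -46528*5314425/4 = -61817391600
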